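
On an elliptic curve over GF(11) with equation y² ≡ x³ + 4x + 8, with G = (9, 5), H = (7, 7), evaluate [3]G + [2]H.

(7, 7)

First 3G:
Repeated addition: build up to 3G.
2G: tangent at (9, 5): λ = (3·9² + 4)/(2·5) ≡ 5/10. 10⁻¹ ≡ 10 (mod 11) since 10·10 = 100 ≡ 1, so λ ≡ 5·10 ≡ 6.
  x = λ² - 9 - 9 = 36 - 18 ≡ 7; y = λ·(9 - 7) - 5 ≡ 7. → (7, 7)
3G: (7, 7) + (9, 5). λ = (5 - 7)/(9 - 7) ≡ 9/2 mod 11. 2⁻¹ ≡ 6 (mod 11) since 2·6 = 12 ≡ 1, so λ ≡ 10.
  x = λ² - 7 - 9 = 100 - 16 ≡ 7; y = λ·(7 - 7) - 7 ≡ 4. → (7, 4)
3G = (7, 4).
Next 2H:
Repeated addition: build up to 2H.
2H: tangent at (7, 7): λ = (3·7² + 4)/(2·7) ≡ 8/3. 3⁻¹ ≡ 4 (mod 11) since 3·4 = 12 ≡ 1, so λ ≡ 8·4 ≡ 10.
  x = λ² - 7 - 7 = 100 - 14 ≡ 9; y = λ·(7 - 9) - 7 ≡ 6. → (9, 6)
2H = (9, 6).
Finally 3G + 2H:
(7, 4) + (9, 6). λ = (6 - 4)/(9 - 7) ≡ 2/2 mod 11. 2⁻¹ ≡ 6 (mod 11), so λ ≡ 1.
  x = λ² - 7 - 9 = 1 - 16 ≡ 7; y = λ·(7 - 7) - 4 ≡ 7. → (7, 7)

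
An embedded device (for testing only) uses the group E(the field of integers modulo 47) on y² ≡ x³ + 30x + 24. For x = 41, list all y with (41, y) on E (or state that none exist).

2, 45

x³ + 30x + 24 = 70175 ≡ 4 (mod 47).
Square roots of 4 mod 47: 2 and 45 (since 2² = 4 ≡ 4).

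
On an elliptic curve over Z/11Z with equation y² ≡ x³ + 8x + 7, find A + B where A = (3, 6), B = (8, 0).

(3, 6) + (8, 0). λ = (0 - 6)/(8 - 3) ≡ 5/5 mod 11. 5⁻¹ ≡ 9 (mod 11) since 5·9 = 45 ≡ 1, so λ ≡ 1.
  x = λ² - 3 - 8 = 1 - 11 ≡ 1; y = λ·(3 - 1) - 6 ≡ 7. → (1, 7)

(1, 7)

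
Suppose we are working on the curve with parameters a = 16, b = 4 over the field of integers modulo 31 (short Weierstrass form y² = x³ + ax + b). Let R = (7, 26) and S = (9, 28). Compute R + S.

(7, 26) + (9, 28). λ = (28 - 26)/(9 - 7) ≡ 2/2 mod 31. 2⁻¹ ≡ 16 (mod 31), so λ ≡ 1.
  x = λ² - 7 - 9 = 1 - 16 ≡ 16; y = λ·(7 - 16) - 26 ≡ 27. → (16, 27)

(16, 27)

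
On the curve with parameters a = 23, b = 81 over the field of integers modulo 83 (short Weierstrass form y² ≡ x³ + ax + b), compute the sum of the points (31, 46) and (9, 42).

(30, 7)

(31, 46) + (9, 42). λ = (42 - 46)/(9 - 31) ≡ 79/61 mod 83. 61⁻¹ ≡ 49 (mod 83), so λ ≡ 53.
  x = λ² - 31 - 9 = 2809 - 40 ≡ 30; y = λ·(31 - 30) - 46 ≡ 7. → (30, 7)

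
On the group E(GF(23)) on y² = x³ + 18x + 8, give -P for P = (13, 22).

(13, 1)

-(13, 22) = (13, -22 mod 23) = (13, 1).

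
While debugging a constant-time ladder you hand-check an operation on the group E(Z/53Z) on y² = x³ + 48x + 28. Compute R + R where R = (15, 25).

tangent at (15, 25): λ = (3·15² + 48)/(2·25) ≡ 34/50. 50⁻¹ ≡ 35 (mod 53) since 50·35 = 1750 ≡ 1, so λ ≡ 34·35 ≡ 24.
  x = λ² - 15 - 15 = 576 - 30 ≡ 16; y = λ·(15 - 16) - 25 ≡ 4. → (16, 4)

(16, 4)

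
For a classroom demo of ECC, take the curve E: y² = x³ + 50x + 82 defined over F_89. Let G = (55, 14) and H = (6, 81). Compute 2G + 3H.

First 2G:
Repeated addition: build up to 2G.
2G: tangent at (55, 14): λ = (3·55² + 50)/(2·14) ≡ 47/28. 28⁻¹ ≡ 35 (mod 89), so λ ≡ 47·35 ≡ 43.
  x = λ² - 55 - 55 = 1849 - 110 ≡ 48; y = λ·(55 - 48) - 14 ≡ 20. → (48, 20)
2G = (48, 20).
Next 3H:
Repeated addition: build up to 3H.
2H: tangent at (6, 81): λ = (3·6² + 50)/(2·81) ≡ 69/73. 73⁻¹ ≡ 50 (mod 89), so λ ≡ 69·50 ≡ 68.
  x = λ² - 6 - 6 = 4624 - 12 ≡ 73; y = λ·(6 - 73) - 81 ≡ 80. → (73, 80)
3H: (73, 80) + (6, 81). λ = (81 - 80)/(6 - 73) ≡ 1/22 mod 89. 22⁻¹ ≡ 85 (mod 89) since 22·85 = 1870 ≡ 1, so λ ≡ 85.
  x = λ² - 73 - 6 = 7225 - 79 ≡ 26; y = λ·(73 - 26) - 80 ≡ 88. → (26, 88)
3H = (26, 88).
Finally 2G + 3H:
(48, 20) + (26, 88). λ = (88 - 20)/(26 - 48) ≡ 68/67 mod 89. 67⁻¹ ≡ 4 (mod 89), so λ ≡ 5.
  x = λ² - 48 - 26 = 25 - 74 ≡ 40; y = λ·(48 - 40) - 20 ≡ 20. → (40, 20)

(40, 20)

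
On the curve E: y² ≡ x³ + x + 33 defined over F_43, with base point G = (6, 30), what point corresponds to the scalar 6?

Repeated addition: build up to 6G.
2G: tangent at (6, 30): λ = (3·6² + 1)/(2·30) ≡ 23/17. 17⁻¹ ≡ 38 (mod 43) since 17·38 = 646 ≡ 1, so λ ≡ 23·38 ≡ 14.
  x = λ² - 6 - 6 = 196 - 12 ≡ 12; y = λ·(6 - 12) - 30 ≡ 15. → (12, 15)
3G: (12, 15) + (6, 30). λ = (30 - 15)/(6 - 12) ≡ 15/37 mod 43. 37⁻¹ ≡ 7 (mod 43) since 37·7 = 259 ≡ 1, so λ ≡ 19.
  x = λ² - 12 - 6 = 361 - 18 ≡ 42; y = λ·(12 - 42) - 15 ≡ 17. → (42, 17)
4G: (42, 17) + (6, 30). λ = (30 - 17)/(6 - 42) ≡ 13/7 mod 43. 7⁻¹ ≡ 37 (mod 43), so λ ≡ 8.
  x = λ² - 42 - 6 = 64 - 48 ≡ 16; y = λ·(42 - 16) - 17 ≡ 19. → (16, 19)
5G: (16, 19) + (6, 30). λ = (30 - 19)/(6 - 16) ≡ 11/33 mod 43. 33⁻¹ ≡ 30 (mod 43) since 33·30 = 990 ≡ 1, so λ ≡ 29.
  x = λ² - 16 - 6 = 841 - 22 ≡ 2; y = λ·(16 - 2) - 19 ≡ 0. → (2, 0)
6G: (2, 0) + (6, 30). λ = (30 - 0)/(6 - 2) ≡ 30/4 mod 43. 4⁻¹ ≡ 11 (mod 43), so λ ≡ 29.
  x = λ² - 2 - 6 = 841 - 8 ≡ 16; y = λ·(2 - 16) - 0 ≡ 24. → (16, 24)

(16, 24)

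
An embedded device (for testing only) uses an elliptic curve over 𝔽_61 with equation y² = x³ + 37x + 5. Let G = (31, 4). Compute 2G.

(0, 26)

tangent at (31, 4): λ = (3·31² + 37)/(2·4) ≡ 53/8. 8⁻¹ ≡ 23 (mod 61), so λ ≡ 53·23 ≡ 60.
  x = λ² - 31 - 31 = 3600 - 62 ≡ 0; y = λ·(31 - 0) - 4 ≡ 26. → (0, 26)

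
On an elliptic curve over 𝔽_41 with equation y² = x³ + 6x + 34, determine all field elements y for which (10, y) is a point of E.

x³ + 6x + 34 = 1094 ≡ 28 (mod 41).
28 is a non-residue mod 41; no y exists.

none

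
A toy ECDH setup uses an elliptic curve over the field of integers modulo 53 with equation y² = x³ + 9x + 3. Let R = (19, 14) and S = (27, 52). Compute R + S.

(13, 41)

(19, 14) + (27, 52). λ = (52 - 14)/(27 - 19) ≡ 38/8 mod 53. 8⁻¹ ≡ 20 (mod 53), so λ ≡ 18.
  x = λ² - 19 - 27 = 324 - 46 ≡ 13; y = λ·(19 - 13) - 14 ≡ 41. → (13, 41)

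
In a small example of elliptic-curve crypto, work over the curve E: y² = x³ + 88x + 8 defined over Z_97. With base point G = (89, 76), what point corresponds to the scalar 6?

Double-and-add on 6 = (110)₂. Start with G = (89, 76) for the leading 1-bit.
double: tangent at (89, 76): λ = (3·89² + 88)/(2·76) ≡ 86/55. 55⁻¹ ≡ 30 (mod 97), so λ ≡ 86·30 ≡ 58.
  x = λ² - 89 - 89 = 3364 - 178 ≡ 82; y = λ·(89 - 82) - 76 ≡ 39. → (82, 39)
add G: (82, 39) + (89, 76). λ = (76 - 39)/(89 - 82) ≡ 37/7 mod 97. 7⁻¹ ≡ 14 (mod 97), so λ ≡ 33.
  x = λ² - 82 - 89 = 1089 - 171 ≡ 45; y = λ·(82 - 45) - 39 ≡ 18. → (45, 18)
double: tangent at (45, 18): λ = (3·45² + 88)/(2·18) ≡ 52/36. 36⁻¹ ≡ 62 (mod 97), so λ ≡ 52·62 ≡ 23.
  x = λ² - 45 - 45 = 529 - 90 ≡ 51; y = λ·(45 - 51) - 18 ≡ 38. → (51, 38)

(51, 38)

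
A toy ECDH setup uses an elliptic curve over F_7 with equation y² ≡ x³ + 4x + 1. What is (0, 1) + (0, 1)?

tangent at (0, 1): λ = (3·0² + 4)/(2·1) ≡ 4/2. 2⁻¹ ≡ 4 (mod 7), so λ ≡ 4·4 ≡ 2.
  x = λ² - 0 - 0 = 4 - 0 ≡ 4; y = λ·(0 - 4) - 1 ≡ 5. → (4, 5)

(4, 5)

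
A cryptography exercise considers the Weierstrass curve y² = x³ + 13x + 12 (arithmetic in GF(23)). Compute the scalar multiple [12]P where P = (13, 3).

Repeated addition: build up to 12P.
2P: tangent at (13, 3): λ = (3·13² + 13)/(2·3) ≡ 14/6. 6⁻¹ ≡ 4 (mod 23), so λ ≡ 14·4 ≡ 10.
  x = λ² - 13 - 13 = 100 - 26 ≡ 5; y = λ·(13 - 5) - 3 ≡ 8. → (5, 8)
3P: (5, 8) + (13, 3). λ = (3 - 8)/(13 - 5) ≡ 18/8 mod 23. 8⁻¹ ≡ 3 (mod 23), so λ ≡ 8.
  x = λ² - 5 - 13 = 64 - 18 ≡ 0; y = λ·(5 - 0) - 8 ≡ 9. → (0, 9)
4P: (0, 9) + (13, 3). λ = (3 - 9)/(13 - 0) ≡ 17/13 mod 23. 13⁻¹ ≡ 16 (mod 23), so λ ≡ 19.
  x = λ² - 0 - 13 = 361 - 13 ≡ 3; y = λ·(0 - 3) - 9 ≡ 3. → (3, 3)
5P: (3, 3) + (13, 3). λ = (3 - 3)/(13 - 3) ≡ 0/10 mod 23. 10⁻¹ ≡ 7 (mod 23) since 10·7 = 70 ≡ 1, so λ ≡ 0.
  x = λ² - 3 - 13 = 0 - 16 ≡ 7; y = λ·(3 - 7) - 3 ≡ 20. → (7, 20)
6P: (7, 20) + (13, 3). λ = (3 - 20)/(13 - 7) ≡ 6/6 mod 23. 6⁻¹ ≡ 4 (mod 23), so λ ≡ 1.
  x = λ² - 7 - 13 = 1 - 20 ≡ 4; y = λ·(7 - 4) - 20 ≡ 6. → (4, 6)
7P: (4, 6) + (13, 3). λ = (3 - 6)/(13 - 4) ≡ 20/9 mod 23. 9⁻¹ ≡ 18 (mod 23), so λ ≡ 15.
  x = λ² - 4 - 13 = 225 - 17 ≡ 1; y = λ·(4 - 1) - 6 ≡ 16. → (1, 16)
8P: (1, 16) + (13, 3). λ = (3 - 16)/(13 - 1) ≡ 10/12 mod 23. 12⁻¹ ≡ 2 (mod 23), so λ ≡ 20.
  x = λ² - 1 - 13 = 400 - 14 ≡ 18; y = λ·(1 - 18) - 16 ≡ 12. → (18, 12)
9P: (18, 12) + (13, 3). λ = (3 - 12)/(13 - 18) ≡ 14/18 mod 23. 18⁻¹ ≡ 9 (mod 23) since 18·9 = 162 ≡ 1, so λ ≡ 11.
  x = λ² - 18 - 13 = 121 - 31 ≡ 21; y = λ·(18 - 21) - 12 ≡ 1. → (21, 1)
10P: (21, 1) + (13, 3). λ = (3 - 1)/(13 - 21) ≡ 2/15 mod 23. 15⁻¹ ≡ 20 (mod 23), so λ ≡ 17.
  x = λ² - 21 - 13 = 289 - 34 ≡ 2; y = λ·(21 - 2) - 1 ≡ 0. → (2, 0)
11P: (2, 0) + (13, 3). λ = (3 - 0)/(13 - 2) ≡ 3/11 mod 23. 11⁻¹ ≡ 21 (mod 23) since 11·21 = 231 ≡ 1, so λ ≡ 17.
  x = λ² - 2 - 13 = 289 - 15 ≡ 21; y = λ·(2 - 21) - 0 ≡ 22. → (21, 22)
12P: (21, 22) + (13, 3). λ = (3 - 22)/(13 - 21) ≡ 4/15 mod 23. 15⁻¹ ≡ 20 (mod 23) since 15·20 = 300 ≡ 1, so λ ≡ 11.
  x = λ² - 21 - 13 = 121 - 34 ≡ 18; y = λ·(21 - 18) - 22 ≡ 11. → (18, 11)

(18, 11)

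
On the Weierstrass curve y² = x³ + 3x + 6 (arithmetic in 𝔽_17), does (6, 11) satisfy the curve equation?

yes

y² = 11² ≡ 2; x³ + 3x + 6 = 240 ≡ 2 (mod 17). 2 = 2.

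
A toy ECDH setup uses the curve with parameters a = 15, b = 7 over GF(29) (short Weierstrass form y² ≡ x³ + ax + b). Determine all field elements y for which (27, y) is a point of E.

x³ + 15x + 7 = 20095 ≡ 27 (mod 29).
27 is a non-residue mod 29; no y exists.

none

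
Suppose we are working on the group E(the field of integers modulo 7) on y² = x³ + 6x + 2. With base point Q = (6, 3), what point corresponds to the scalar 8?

(6, 4)

Repeated addition: build up to 8Q.
2Q: tangent at (6, 3): λ = (3·6² + 6)/(2·3) ≡ 2/6. 6⁻¹ ≡ 6 (mod 7), so λ ≡ 2·6 ≡ 5.
  x = λ² - 6 - 6 = 25 - 12 ≡ 6; y = λ·(6 - 6) - 3 ≡ 4. → (6, 4)
3Q: (6, 4) + (6, 3): same x and y₁ ≡ -y₂, so the sum is ∞.
4Q: ∞ + (6, 3) = (6, 3) (identity).
5Q: tangent at (6, 3): λ = (3·6² + 6)/(2·3) ≡ 2/6. 6⁻¹ ≡ 6 (mod 7), so λ ≡ 2·6 ≡ 5.
  x = λ² - 6 - 6 = 25 - 12 ≡ 6; y = λ·(6 - 6) - 3 ≡ 4. → (6, 4)
6Q: (6, 4) + (6, 3): same x and y₁ ≡ -y₂, so the sum is ∞.
7Q: ∞ + (6, 3) = (6, 3) (identity).
8Q: tangent at (6, 3): λ = (3·6² + 6)/(2·3) ≡ 2/6. 6⁻¹ ≡ 6 (mod 7) since 6·6 = 36 ≡ 1, so λ ≡ 2·6 ≡ 5.
  x = λ² - 6 - 6 = 25 - 12 ≡ 6; y = λ·(6 - 6) - 3 ≡ 4. → (6, 4)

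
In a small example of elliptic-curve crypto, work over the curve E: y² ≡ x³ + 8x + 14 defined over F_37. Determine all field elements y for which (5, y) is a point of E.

x³ + 8x + 14 = 179 ≡ 31 (mod 37).
31 is a non-residue mod 37; no y exists.

none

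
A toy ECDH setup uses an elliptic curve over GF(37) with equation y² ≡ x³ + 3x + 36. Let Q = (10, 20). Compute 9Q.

Double-and-add on 9 = (1001)₂. Start with Q = (10, 20) for the leading 1-bit.
double: tangent at (10, 20): λ = (3·10² + 3)/(2·20) ≡ 7/3. 3⁻¹ ≡ 25 (mod 37), so λ ≡ 7·25 ≡ 27.
  x = λ² - 10 - 10 = 729 - 20 ≡ 6; y = λ·(10 - 6) - 20 ≡ 14. → (6, 14)
double: tangent at (6, 14): λ = (3·6² + 3)/(2·14) ≡ 0/28. 28⁻¹ ≡ 4 (mod 37), so λ ≡ 0·4 ≡ 0.
  x = λ² - 6 - 6 = 0 - 12 ≡ 25; y = λ·(6 - 25) - 14 ≡ 23. → (25, 23)
double: tangent at (25, 23): λ = (3·25² + 3)/(2·23) ≡ 28/9. 9⁻¹ ≡ 33 (mod 37), so λ ≡ 28·33 ≡ 36.
  x = λ² - 25 - 25 = 1296 - 50 ≡ 25; y = λ·(25 - 25) - 23 ≡ 14. → (25, 14)
add Q: (25, 14) + (10, 20). λ = (20 - 14)/(10 - 25) ≡ 6/22 mod 37. 22⁻¹ ≡ 32 (mod 37), so λ ≡ 7.
  x = λ² - 25 - 10 = 49 - 35 ≡ 14; y = λ·(25 - 14) - 14 ≡ 26. → (14, 26)

(14, 26)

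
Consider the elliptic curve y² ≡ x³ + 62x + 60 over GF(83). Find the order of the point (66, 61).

6

2P: tangent at (66, 61): λ = (3·66² + 62)/(2·61) ≡ 16/39. 39⁻¹ ≡ 66 (mod 83), so λ ≡ 16·66 ≡ 60.
  x = λ² - 66 - 66 = 3600 - 132 ≡ 65; y = λ·(66 - 65) - 61 ≡ 82. → (65, 82)
3P: (65, 82) + (66, 61). λ = (61 - 82)/(66 - 65) ≡ 62/1 mod 83. 1⁻¹ ≡ 1 (mod 83), so λ ≡ 62.
  x = λ² - 65 - 66 = 3844 - 131 ≡ 61; y = λ·(65 - 61) - 82 ≡ 0. → (61, 0)
4P: (61, 0) + (66, 61). λ = (61 - 0)/(66 - 61) ≡ 61/5 mod 83. 5⁻¹ ≡ 50 (mod 83) since 5·50 = 250 ≡ 1, so λ ≡ 62.
  x = λ² - 61 - 66 = 3844 - 127 ≡ 65; y = λ·(61 - 65) - 0 ≡ 1. → (65, 1)
5P: (65, 1) + (66, 61). λ = (61 - 1)/(66 - 65) ≡ 60/1 mod 83. 1⁻¹ ≡ 1 (mod 83), so λ ≡ 60.
  x = λ² - 65 - 66 = 3600 - 131 ≡ 66; y = λ·(65 - 66) - 1 ≡ 22. → (66, 22)
6P: (66, 22) + (66, 61): same x and y₁ ≡ -y₂, so the sum is the point at infinity.
6P = the point at infinity, so the order is 6.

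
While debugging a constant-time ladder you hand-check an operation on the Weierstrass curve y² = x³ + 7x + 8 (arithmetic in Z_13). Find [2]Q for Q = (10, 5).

tangent at (10, 5): λ = (3·10² + 7)/(2·5) ≡ 8/10. 10⁻¹ ≡ 4 (mod 13) since 10·4 = 40 ≡ 1, so λ ≡ 8·4 ≡ 6.
  x = λ² - 10 - 10 = 36 - 20 ≡ 3; y = λ·(10 - 3) - 5 ≡ 11. → (3, 11)

(3, 11)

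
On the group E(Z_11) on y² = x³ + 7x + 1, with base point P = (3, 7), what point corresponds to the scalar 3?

Repeated addition: build up to 3P.
2P: tangent at (3, 7): λ = (3·3² + 7)/(2·7) ≡ 1/3. 3⁻¹ ≡ 4 (mod 11), so λ ≡ 1·4 ≡ 4.
  x = λ² - 3 - 3 = 16 - 6 ≡ 10; y = λ·(3 - 10) - 7 ≡ 9. → (10, 9)
3P: (10, 9) + (3, 7). λ = (7 - 9)/(3 - 10) ≡ 9/4 mod 11. 4⁻¹ ≡ 3 (mod 11) since 4·3 = 12 ≡ 1, so λ ≡ 5.
  x = λ² - 10 - 3 = 25 - 13 ≡ 1; y = λ·(10 - 1) - 9 ≡ 3. → (1, 3)

(1, 3)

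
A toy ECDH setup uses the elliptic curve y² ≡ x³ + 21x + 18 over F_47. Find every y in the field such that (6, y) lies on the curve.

x³ + 21x + 18 = 360 ≡ 31 (mod 47).
31 is a non-residue mod 47; no y exists.

none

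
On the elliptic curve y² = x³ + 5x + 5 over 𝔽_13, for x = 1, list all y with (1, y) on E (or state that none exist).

x³ + 5x + 5 = 11 ≡ 11 (mod 13).
11 is a non-residue mod 13; no y exists.

none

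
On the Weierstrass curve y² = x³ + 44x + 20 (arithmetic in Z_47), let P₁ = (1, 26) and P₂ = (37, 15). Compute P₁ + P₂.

(1, 26) + (37, 15). λ = (15 - 26)/(37 - 1) ≡ 36/36 mod 47. 36⁻¹ ≡ 17 (mod 47) since 36·17 = 612 ≡ 1, so λ ≡ 1.
  x = λ² - 1 - 37 = 1 - 38 ≡ 10; y = λ·(1 - 10) - 26 ≡ 12. → (10, 12)

(10, 12)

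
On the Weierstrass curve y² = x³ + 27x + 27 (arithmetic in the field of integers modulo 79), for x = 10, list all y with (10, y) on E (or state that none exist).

none

x³ + 27x + 27 = 1297 ≡ 33 (mod 79).
33 is a non-residue mod 79; no y exists.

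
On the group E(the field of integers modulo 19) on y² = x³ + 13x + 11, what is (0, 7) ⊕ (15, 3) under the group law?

(5, 7)

(0, 7) + (15, 3). λ = (3 - 7)/(15 - 0) ≡ 15/15 mod 19. 15⁻¹ ≡ 14 (mod 19), so λ ≡ 1.
  x = λ² - 0 - 15 = 1 - 15 ≡ 5; y = λ·(0 - 5) - 7 ≡ 7. → (5, 7)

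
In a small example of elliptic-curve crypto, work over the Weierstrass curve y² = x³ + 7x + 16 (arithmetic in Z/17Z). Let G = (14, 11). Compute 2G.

tangent at (14, 11): λ = (3·14² + 7)/(2·11) ≡ 0/5. 5⁻¹ ≡ 7 (mod 17), so λ ≡ 0·7 ≡ 0.
  x = λ² - 14 - 14 = 0 - 28 ≡ 6; y = λ·(14 - 6) - 11 ≡ 6. → (6, 6)

(6, 6)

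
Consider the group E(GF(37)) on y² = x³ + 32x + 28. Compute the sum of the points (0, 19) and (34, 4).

(28, 26)

(0, 19) + (34, 4). λ = (4 - 19)/(34 - 0) ≡ 22/34 mod 37. 34⁻¹ ≡ 12 (mod 37), so λ ≡ 5.
  x = λ² - 0 - 34 = 25 - 34 ≡ 28; y = λ·(0 - 28) - 19 ≡ 26. → (28, 26)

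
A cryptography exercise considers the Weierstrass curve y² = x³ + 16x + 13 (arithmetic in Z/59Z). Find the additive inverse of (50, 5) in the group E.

-(50, 5) = (50, -5 mod 59) = (50, 54).

(50, 54)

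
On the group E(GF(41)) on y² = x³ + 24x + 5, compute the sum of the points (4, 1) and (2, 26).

(4, 1) + (2, 26). λ = (26 - 1)/(2 - 4) ≡ 25/39 mod 41. 39⁻¹ ≡ 20 (mod 41), so λ ≡ 8.
  x = λ² - 4 - 2 = 64 - 6 ≡ 17; y = λ·(4 - 17) - 1 ≡ 18. → (17, 18)

(17, 18)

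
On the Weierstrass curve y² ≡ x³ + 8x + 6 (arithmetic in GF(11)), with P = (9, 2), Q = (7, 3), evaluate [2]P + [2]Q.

(7, 3)

First 2P:
Repeated addition: build up to 2P.
2P: tangent at (9, 2): λ = (3·9² + 8)/(2·2) ≡ 9/4. 4⁻¹ ≡ 3 (mod 11) since 4·3 = 12 ≡ 1, so λ ≡ 9·3 ≡ 5.
  x = λ² - 9 - 9 = 25 - 18 ≡ 7; y = λ·(9 - 7) - 2 ≡ 8. → (7, 8)
2P = (7, 8).
Next 2Q:
Repeated addition: build up to 2Q.
2Q: tangent at (7, 3): λ = (3·7² + 8)/(2·3) ≡ 1/6. 6⁻¹ ≡ 2 (mod 11), so λ ≡ 1·2 ≡ 2.
  x = λ² - 7 - 7 = 4 - 14 ≡ 1; y = λ·(7 - 1) - 3 ≡ 9. → (1, 9)
2Q = (1, 9).
Finally 2P + 2Q:
(7, 8) + (1, 9). λ = (9 - 8)/(1 - 7) ≡ 1/5 mod 11. 5⁻¹ ≡ 9 (mod 11) since 5·9 = 45 ≡ 1, so λ ≡ 9.
  x = λ² - 7 - 1 = 81 - 8 ≡ 7; y = λ·(7 - 7) - 8 ≡ 3. → (7, 3)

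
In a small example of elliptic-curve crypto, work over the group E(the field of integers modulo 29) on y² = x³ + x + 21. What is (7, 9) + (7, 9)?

(11, 0)

tangent at (7, 9): λ = (3·7² + 1)/(2·9) ≡ 3/18. 18⁻¹ ≡ 21 (mod 29) since 18·21 = 378 ≡ 1, so λ ≡ 3·21 ≡ 5.
  x = λ² - 7 - 7 = 25 - 14 ≡ 11; y = λ·(7 - 11) - 9 ≡ 0. → (11, 0)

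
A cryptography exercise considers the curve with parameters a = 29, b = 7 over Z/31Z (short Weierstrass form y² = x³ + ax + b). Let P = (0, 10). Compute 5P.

(16, 17)

Double-and-add on 5 = (101)₂. Start with P = (0, 10) for the leading 1-bit.
double: tangent at (0, 10): λ = (3·0² + 29)/(2·10) ≡ 29/20. 20⁻¹ ≡ 14 (mod 31) since 20·14 = 280 ≡ 1, so λ ≡ 29·14 ≡ 3.
  x = λ² - 0 - 0 = 9 - 0 ≡ 9; y = λ·(0 - 9) - 10 ≡ 25. → (9, 25)
double: tangent at (9, 25): λ = (3·9² + 29)/(2·25) ≡ 24/19. 19⁻¹ ≡ 18 (mod 31) since 19·18 = 342 ≡ 1, so λ ≡ 24·18 ≡ 29.
  x = λ² - 9 - 9 = 841 - 18 ≡ 17; y = λ·(9 - 17) - 25 ≡ 22. → (17, 22)
add P: (17, 22) + (0, 10). λ = (10 - 22)/(0 - 17) ≡ 19/14 mod 31. 14⁻¹ ≡ 20 (mod 31), so λ ≡ 8.
  x = λ² - 17 - 0 = 64 - 17 ≡ 16; y = λ·(17 - 16) - 22 ≡ 17. → (16, 17)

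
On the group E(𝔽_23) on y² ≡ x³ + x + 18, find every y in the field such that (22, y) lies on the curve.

4, 19

x³ + 1x + 18 = 10688 ≡ 16 (mod 23).
Square roots of 16 mod 23: 4 and 19 (since 4² = 16 ≡ 16).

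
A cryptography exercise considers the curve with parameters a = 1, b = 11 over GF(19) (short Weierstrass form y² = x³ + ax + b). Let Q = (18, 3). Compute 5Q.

Double-and-add on 5 = (101)₂. Start with Q = (18, 3) for the leading 1-bit.
double: tangent at (18, 3): λ = (3·18² + 1)/(2·3) ≡ 4/6. 6⁻¹ ≡ 16 (mod 19) since 6·16 = 96 ≡ 1, so λ ≡ 4·16 ≡ 7.
  x = λ² - 18 - 18 = 49 - 36 ≡ 13; y = λ·(18 - 13) - 3 ≡ 13. → (13, 13)
double: tangent at (13, 13): λ = (3·13² + 1)/(2·13) ≡ 14/7. 7⁻¹ ≡ 11 (mod 19) since 7·11 = 77 ≡ 1, so λ ≡ 14·11 ≡ 2.
  x = λ² - 13 - 13 = 4 - 26 ≡ 16; y = λ·(13 - 16) - 13 ≡ 0. → (16, 0)
add Q: (16, 0) + (18, 3). λ = (3 - 0)/(18 - 16) ≡ 3/2 mod 19. 2⁻¹ ≡ 10 (mod 19), so λ ≡ 11.
  x = λ² - 16 - 18 = 121 - 34 ≡ 11; y = λ·(16 - 11) - 0 ≡ 17. → (11, 17)

(11, 17)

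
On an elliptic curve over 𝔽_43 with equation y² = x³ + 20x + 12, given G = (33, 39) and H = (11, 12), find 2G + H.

(28, 32)

First 2G:
Repeated addition: build up to 2G.
2G: tangent at (33, 39): λ = (3·33² + 20)/(2·39) ≡ 19/35. 35⁻¹ ≡ 16 (mod 43) since 35·16 = 560 ≡ 1, so λ ≡ 19·16 ≡ 3.
  x = λ² - 33 - 33 = 9 - 66 ≡ 29; y = λ·(33 - 29) - 39 ≡ 16. → (29, 16)
2G = (29, 16).
Finally 2G + H:
(29, 16) + (11, 12). λ = (12 - 16)/(11 - 29) ≡ 39/25 mod 43. 25⁻¹ ≡ 31 (mod 43) since 25·31 = 775 ≡ 1, so λ ≡ 5.
  x = λ² - 29 - 11 = 25 - 40 ≡ 28; y = λ·(29 - 28) - 16 ≡ 32. → (28, 32)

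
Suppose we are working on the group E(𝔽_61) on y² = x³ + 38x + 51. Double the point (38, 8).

tangent at (38, 8): λ = (3·38² + 38)/(2·8) ≡ 39/16. 16⁻¹ ≡ 42 (mod 61), so λ ≡ 39·42 ≡ 52.
  x = λ² - 38 - 38 = 2704 - 76 ≡ 5; y = λ·(38 - 5) - 8 ≡ 0. → (5, 0)

(5, 0)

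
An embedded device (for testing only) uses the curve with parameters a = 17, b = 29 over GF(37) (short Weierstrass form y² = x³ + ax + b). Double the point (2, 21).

tangent at (2, 21): λ = (3·2² + 17)/(2·21) ≡ 29/5. 5⁻¹ ≡ 15 (mod 37) since 5·15 = 75 ≡ 1, so λ ≡ 29·15 ≡ 28.
  x = λ² - 2 - 2 = 784 - 4 ≡ 3; y = λ·(2 - 3) - 21 ≡ 25. → (3, 25)

(3, 25)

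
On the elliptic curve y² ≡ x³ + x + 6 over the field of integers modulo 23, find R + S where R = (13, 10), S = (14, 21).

(2, 19)

(13, 10) + (14, 21). λ = (21 - 10)/(14 - 13) ≡ 11/1 mod 23. 1⁻¹ ≡ 1 (mod 23), so λ ≡ 11.
  x = λ² - 13 - 14 = 121 - 27 ≡ 2; y = λ·(13 - 2) - 10 ≡ 19. → (2, 19)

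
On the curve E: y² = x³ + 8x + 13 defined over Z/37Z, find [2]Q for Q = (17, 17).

(30, 13)

tangent at (17, 17): λ = (3·17² + 8)/(2·17) ≡ 24/34. 34⁻¹ ≡ 12 (mod 37), so λ ≡ 24·12 ≡ 29.
  x = λ² - 17 - 17 = 841 - 34 ≡ 30; y = λ·(17 - 30) - 17 ≡ 13. → (30, 13)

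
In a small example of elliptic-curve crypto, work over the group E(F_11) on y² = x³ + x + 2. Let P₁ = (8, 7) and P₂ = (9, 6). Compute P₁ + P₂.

(6, 2)

(8, 7) + (9, 6). λ = (6 - 7)/(9 - 8) ≡ 10/1 mod 11. 1⁻¹ ≡ 1 (mod 11) since 1·1 = 1 ≡ 1, so λ ≡ 10.
  x = λ² - 8 - 9 = 100 - 17 ≡ 6; y = λ·(8 - 6) - 7 ≡ 2. → (6, 2)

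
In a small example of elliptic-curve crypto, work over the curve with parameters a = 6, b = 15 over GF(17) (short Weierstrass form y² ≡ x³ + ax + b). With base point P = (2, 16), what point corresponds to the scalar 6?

Double-and-add on 6 = (110)₂. Start with P = (2, 16) for the leading 1-bit.
double: tangent at (2, 16): λ = (3·2² + 6)/(2·16) ≡ 1/15. 15⁻¹ ≡ 8 (mod 17), so λ ≡ 1·8 ≡ 8.
  x = λ² - 2 - 2 = 64 - 4 ≡ 9; y = λ·(2 - 9) - 16 ≡ 13. → (9, 13)
add P: (9, 13) + (2, 16). λ = (16 - 13)/(2 - 9) ≡ 3/10 mod 17. 10⁻¹ ≡ 12 (mod 17) since 10·12 = 120 ≡ 1, so λ ≡ 2.
  x = λ² - 9 - 2 = 4 - 11 ≡ 10; y = λ·(9 - 10) - 13 ≡ 2. → (10, 2)
double: tangent at (10, 2): λ = (3·10² + 6)/(2·2) ≡ 0/4. 4⁻¹ ≡ 13 (mod 17), so λ ≡ 0·13 ≡ 0.
  x = λ² - 10 - 10 = 0 - 20 ≡ 14; y = λ·(10 - 14) - 2 ≡ 15. → (14, 15)

(14, 15)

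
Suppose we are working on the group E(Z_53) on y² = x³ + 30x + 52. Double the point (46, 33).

tangent at (46, 33): λ = (3·46² + 30)/(2·33) ≡ 18/13. 13⁻¹ ≡ 49 (mod 53), so λ ≡ 18·49 ≡ 34.
  x = λ² - 46 - 46 = 1156 - 92 ≡ 4; y = λ·(46 - 4) - 33 ≡ 17. → (4, 17)

(4, 17)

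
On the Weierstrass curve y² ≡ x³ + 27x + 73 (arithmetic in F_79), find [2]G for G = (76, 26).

tangent at (76, 26): λ = (3·76² + 27)/(2·26) ≡ 54/52. 52⁻¹ ≡ 38 (mod 79), so λ ≡ 54·38 ≡ 77.
  x = λ² - 76 - 76 = 5929 - 152 ≡ 10; y = λ·(76 - 10) - 26 ≡ 0. → (10, 0)

(10, 0)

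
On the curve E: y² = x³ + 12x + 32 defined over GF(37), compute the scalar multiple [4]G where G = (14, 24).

(25, 26)

Repeated addition: build up to 4G.
2G: tangent at (14, 24): λ = (3·14² + 12)/(2·24) ≡ 8/11. 11⁻¹ ≡ 27 (mod 37) since 11·27 = 297 ≡ 1, so λ ≡ 8·27 ≡ 31.
  x = λ² - 14 - 14 = 961 - 28 ≡ 8; y = λ·(14 - 8) - 24 ≡ 14. → (8, 14)
3G: (8, 14) + (14, 24). λ = (24 - 14)/(14 - 8) ≡ 10/6 mod 37. 6⁻¹ ≡ 31 (mod 37), so λ ≡ 14.
  x = λ² - 8 - 14 = 196 - 22 ≡ 26; y = λ·(8 - 26) - 14 ≡ 30. → (26, 30)
4G: (26, 30) + (14, 24). λ = (24 - 30)/(14 - 26) ≡ 31/25 mod 37. 25⁻¹ ≡ 3 (mod 37) since 25·3 = 75 ≡ 1, so λ ≡ 19.
  x = λ² - 26 - 14 = 361 - 40 ≡ 25; y = λ·(26 - 25) - 30 ≡ 26. → (25, 26)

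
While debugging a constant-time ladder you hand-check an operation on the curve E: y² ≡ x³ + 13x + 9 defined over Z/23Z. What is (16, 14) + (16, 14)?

(3, 11)

tangent at (16, 14): λ = (3·16² + 13)/(2·14) ≡ 22/5. 5⁻¹ ≡ 14 (mod 23) since 5·14 = 70 ≡ 1, so λ ≡ 22·14 ≡ 9.
  x = λ² - 16 - 16 = 81 - 32 ≡ 3; y = λ·(16 - 3) - 14 ≡ 11. → (3, 11)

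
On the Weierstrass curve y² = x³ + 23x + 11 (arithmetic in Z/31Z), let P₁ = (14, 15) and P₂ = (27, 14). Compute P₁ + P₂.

(14, 15) + (27, 14). λ = (14 - 15)/(27 - 14) ≡ 30/13 mod 31. 13⁻¹ ≡ 12 (mod 31) since 13·12 = 156 ≡ 1, so λ ≡ 19.
  x = λ² - 14 - 27 = 361 - 41 ≡ 10; y = λ·(14 - 10) - 15 ≡ 30. → (10, 30)

(10, 30)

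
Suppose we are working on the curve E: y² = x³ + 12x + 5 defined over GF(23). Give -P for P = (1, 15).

-(1, 15) = (1, -15 mod 23) = (1, 8).

(1, 8)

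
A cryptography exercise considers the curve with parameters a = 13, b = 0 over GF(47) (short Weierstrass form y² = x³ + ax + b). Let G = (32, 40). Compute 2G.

tangent at (32, 40): λ = (3·32² + 13)/(2·40) ≡ 30/33. 33⁻¹ ≡ 10 (mod 47) since 33·10 = 330 ≡ 1, so λ ≡ 30·10 ≡ 18.
  x = λ² - 32 - 32 = 324 - 64 ≡ 25; y = λ·(32 - 25) - 40 ≡ 39. → (25, 39)

(25, 39)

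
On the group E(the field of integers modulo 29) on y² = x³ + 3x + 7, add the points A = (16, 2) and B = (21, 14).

(14, 26)

(16, 2) + (21, 14). λ = (14 - 2)/(21 - 16) ≡ 12/5 mod 29. 5⁻¹ ≡ 6 (mod 29), so λ ≡ 14.
  x = λ² - 16 - 21 = 196 - 37 ≡ 14; y = λ·(16 - 14) - 2 ≡ 26. → (14, 26)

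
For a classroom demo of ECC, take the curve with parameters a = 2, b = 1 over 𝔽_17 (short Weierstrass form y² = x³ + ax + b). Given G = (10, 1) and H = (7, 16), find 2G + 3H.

First 2G:
Repeated addition: build up to 2G.
2G: tangent at (10, 1): λ = (3·10² + 2)/(2·1) ≡ 13/2. 2⁻¹ ≡ 9 (mod 17), so λ ≡ 13·9 ≡ 15.
  x = λ² - 10 - 10 = 225 - 20 ≡ 1; y = λ·(10 - 1) - 1 ≡ 15. → (1, 15)
2G = (1, 15).
Next 3H:
Repeated addition: build up to 3H.
2H: tangent at (7, 16): λ = (3·7² + 2)/(2·16) ≡ 13/15. 15⁻¹ ≡ 8 (mod 17), so λ ≡ 13·8 ≡ 2.
  x = λ² - 7 - 7 = 4 - 14 ≡ 7; y = λ·(7 - 7) - 16 ≡ 1. → (7, 1)
3H: (7, 1) + (7, 16): same x and y₁ ≡ -y₂, so the sum is O.
3H = O.
Finally 2G + 3H:
(1, 15) + O = (1, 15) (identity).

(1, 15)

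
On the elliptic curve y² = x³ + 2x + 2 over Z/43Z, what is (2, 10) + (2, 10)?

tangent at (2, 10): λ = (3·2² + 2)/(2·10) ≡ 14/20. 20⁻¹ ≡ 28 (mod 43), so λ ≡ 14·28 ≡ 5.
  x = λ² - 2 - 2 = 25 - 4 ≡ 21; y = λ·(2 - 21) - 10 ≡ 24. → (21, 24)

(21, 24)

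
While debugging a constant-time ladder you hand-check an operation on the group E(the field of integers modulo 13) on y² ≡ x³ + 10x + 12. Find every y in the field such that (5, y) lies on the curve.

none

x³ + 10x + 12 = 187 ≡ 5 (mod 13).
5 is a non-residue mod 13; no y exists.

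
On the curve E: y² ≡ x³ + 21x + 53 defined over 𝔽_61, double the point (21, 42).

tangent at (21, 42): λ = (3·21² + 21)/(2·42) ≡ 2/23. 23⁻¹ ≡ 8 (mod 61) since 23·8 = 184 ≡ 1, so λ ≡ 2·8 ≡ 16.
  x = λ² - 21 - 21 = 256 - 42 ≡ 31; y = λ·(21 - 31) - 42 ≡ 42. → (31, 42)

(31, 42)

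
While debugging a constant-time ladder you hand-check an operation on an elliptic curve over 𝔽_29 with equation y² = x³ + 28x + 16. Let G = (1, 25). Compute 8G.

(16, 23)

Repeated addition: build up to 8G.
2G: tangent at (1, 25): λ = (3·1² + 28)/(2·25) ≡ 2/21. 21⁻¹ ≡ 18 (mod 29), so λ ≡ 2·18 ≡ 7.
  x = λ² - 1 - 1 = 49 - 2 ≡ 18; y = λ·(1 - 18) - 25 ≡ 1. → (18, 1)
3G: (18, 1) + (1, 25). λ = (25 - 1)/(1 - 18) ≡ 24/12 mod 29. 12⁻¹ ≡ 17 (mod 29), so λ ≡ 2.
  x = λ² - 18 - 1 = 4 - 19 ≡ 14; y = λ·(18 - 14) - 1 ≡ 7. → (14, 7)
4G: (14, 7) + (1, 25). λ = (25 - 7)/(1 - 14) ≡ 18/16 mod 29. 16⁻¹ ≡ 20 (mod 29) since 16·20 = 320 ≡ 1, so λ ≡ 12.
  x = λ² - 14 - 1 = 144 - 15 ≡ 13; y = λ·(14 - 13) - 7 ≡ 5. → (13, 5)
5G: (13, 5) + (1, 25). λ = (25 - 5)/(1 - 13) ≡ 20/17 mod 29. 17⁻¹ ≡ 12 (mod 29) since 17·12 = 204 ≡ 1, so λ ≡ 8.
  x = λ² - 13 - 1 = 64 - 14 ≡ 21; y = λ·(13 - 21) - 5 ≡ 18. → (21, 18)
6G: (21, 18) + (1, 25). λ = (25 - 18)/(1 - 21) ≡ 7/9 mod 29. 9⁻¹ ≡ 13 (mod 29), so λ ≡ 4.
  x = λ² - 21 - 1 = 16 - 22 ≡ 23; y = λ·(21 - 23) - 18 ≡ 3. → (23, 3)
7G: (23, 3) + (1, 25). λ = (25 - 3)/(1 - 23) ≡ 22/7 mod 29. 7⁻¹ ≡ 25 (mod 29), so λ ≡ 28.
  x = λ² - 23 - 1 = 784 - 24 ≡ 6; y = λ·(23 - 6) - 3 ≡ 9. → (6, 9)
8G: (6, 9) + (1, 25). λ = (25 - 9)/(1 - 6) ≡ 16/24 mod 29. 24⁻¹ ≡ 23 (mod 29) since 24·23 = 552 ≡ 1, so λ ≡ 20.
  x = λ² - 6 - 1 = 400 - 7 ≡ 16; y = λ·(6 - 16) - 9 ≡ 23. → (16, 23)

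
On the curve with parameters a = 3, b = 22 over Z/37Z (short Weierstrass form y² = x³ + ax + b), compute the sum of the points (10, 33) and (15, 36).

(2, 31)

(10, 33) + (15, 36). λ = (36 - 33)/(15 - 10) ≡ 3/5 mod 37. 5⁻¹ ≡ 15 (mod 37), so λ ≡ 8.
  x = λ² - 10 - 15 = 64 - 25 ≡ 2; y = λ·(10 - 2) - 33 ≡ 31. → (2, 31)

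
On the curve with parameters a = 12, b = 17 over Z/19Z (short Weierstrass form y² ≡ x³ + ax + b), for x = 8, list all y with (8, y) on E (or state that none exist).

x³ + 12x + 17 = 625 ≡ 17 (mod 19).
Square roots of 17 mod 19: 6 and 13 (since 6² = 36 ≡ 17).

6, 13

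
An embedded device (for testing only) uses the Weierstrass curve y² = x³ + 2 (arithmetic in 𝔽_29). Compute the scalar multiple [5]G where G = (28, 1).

Repeated addition: build up to 5G.
2G: tangent at (28, 1): λ = (3·28² + 0)/(2·1) ≡ 3/2. 2⁻¹ ≡ 15 (mod 29) since 2·15 = 30 ≡ 1, so λ ≡ 3·15 ≡ 16.
  x = λ² - 28 - 28 = 256 - 56 ≡ 26; y = λ·(28 - 26) - 1 ≡ 2. → (26, 2)
3G: (26, 2) + (28, 1). λ = (1 - 2)/(28 - 26) ≡ 28/2 mod 29. 2⁻¹ ≡ 15 (mod 29), so λ ≡ 14.
  x = λ² - 26 - 28 = 196 - 54 ≡ 26; y = λ·(26 - 26) - 2 ≡ 27. → (26, 27)
4G: (26, 27) + (28, 1). λ = (1 - 27)/(28 - 26) ≡ 3/2 mod 29. 2⁻¹ ≡ 15 (mod 29), so λ ≡ 16.
  x = λ² - 26 - 28 = 256 - 54 ≡ 28; y = λ·(26 - 28) - 27 ≡ 28. → (28, 28)
5G: (28, 28) + (28, 1): same x and y₁ ≡ -y₂, so the sum is O.

O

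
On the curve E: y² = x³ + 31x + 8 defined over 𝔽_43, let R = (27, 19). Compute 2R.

(14, 2)

tangent at (27, 19): λ = (3·27² + 31)/(2·19) ≡ 25/38. 38⁻¹ ≡ 17 (mod 43), so λ ≡ 25·17 ≡ 38.
  x = λ² - 27 - 27 = 1444 - 54 ≡ 14; y = λ·(27 - 14) - 19 ≡ 2. → (14, 2)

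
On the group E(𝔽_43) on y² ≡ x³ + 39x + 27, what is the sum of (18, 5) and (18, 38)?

The two points share x = 18 and their y-coordinates satisfy 5 + 38 ≡ 0 (mod 43), so they are inverses. Their sum is ∞.

O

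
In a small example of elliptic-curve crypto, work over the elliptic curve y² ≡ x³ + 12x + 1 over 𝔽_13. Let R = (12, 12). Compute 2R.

tangent at (12, 12): λ = (3·12² + 12)/(2·12) ≡ 2/11. 11⁻¹ ≡ 6 (mod 13) since 11·6 = 66 ≡ 1, so λ ≡ 2·6 ≡ 12.
  x = λ² - 12 - 12 = 144 - 24 ≡ 3; y = λ·(12 - 3) - 12 ≡ 5. → (3, 5)

(3, 5)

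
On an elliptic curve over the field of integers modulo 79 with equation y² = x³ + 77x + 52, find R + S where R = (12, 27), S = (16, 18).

(12, 27) + (16, 18). λ = (18 - 27)/(16 - 12) ≡ 70/4 mod 79. 4⁻¹ ≡ 20 (mod 79), so λ ≡ 57.
  x = λ² - 12 - 16 = 3249 - 28 ≡ 61; y = λ·(12 - 61) - 27 ≡ 24. → (61, 24)

(61, 24)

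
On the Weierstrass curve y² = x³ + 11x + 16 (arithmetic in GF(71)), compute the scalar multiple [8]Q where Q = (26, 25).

Repeated addition: build up to 8Q.
2Q: tangent at (26, 25): λ = (3·26² + 11)/(2·25) ≡ 51/50. 50⁻¹ ≡ 27 (mod 71) since 50·27 = 1350 ≡ 1, so λ ≡ 51·27 ≡ 28.
  x = λ² - 26 - 26 = 784 - 52 ≡ 22; y = λ·(26 - 22) - 25 ≡ 16. → (22, 16)
3Q: (22, 16) + (26, 25). λ = (25 - 16)/(26 - 22) ≡ 9/4 mod 71. 4⁻¹ ≡ 18 (mod 71) since 4·18 = 72 ≡ 1, so λ ≡ 20.
  x = λ² - 22 - 26 = 400 - 48 ≡ 68; y = λ·(22 - 68) - 16 ≡ 58. → (68, 58)
4Q: (68, 58) + (26, 25). λ = (25 - 58)/(26 - 68) ≡ 38/29 mod 71. 29⁻¹ ≡ 49 (mod 71) since 29·49 = 1421 ≡ 1, so λ ≡ 16.
  x = λ² - 68 - 26 = 256 - 94 ≡ 20; y = λ·(68 - 20) - 58 ≡ 0. → (20, 0)
5Q: (20, 0) + (26, 25). λ = (25 - 0)/(26 - 20) ≡ 25/6 mod 71. 6⁻¹ ≡ 12 (mod 71), so λ ≡ 16.
  x = λ² - 20 - 26 = 256 - 46 ≡ 68; y = λ·(20 - 68) - 0 ≡ 13. → (68, 13)
6Q: (68, 13) + (26, 25). λ = (25 - 13)/(26 - 68) ≡ 12/29 mod 71. 29⁻¹ ≡ 49 (mod 71), so λ ≡ 20.
  x = λ² - 68 - 26 = 400 - 94 ≡ 22; y = λ·(68 - 22) - 13 ≡ 55. → (22, 55)
7Q: (22, 55) + (26, 25). λ = (25 - 55)/(26 - 22) ≡ 41/4 mod 71. 4⁻¹ ≡ 18 (mod 71), so λ ≡ 28.
  x = λ² - 22 - 26 = 784 - 48 ≡ 26; y = λ·(22 - 26) - 55 ≡ 46. → (26, 46)
8Q: (26, 46) + (26, 25): same x and y₁ ≡ -y₂, so the sum is 𝒪.

O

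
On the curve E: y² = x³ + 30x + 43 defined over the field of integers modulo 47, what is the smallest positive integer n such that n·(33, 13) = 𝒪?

2P: tangent at (33, 13): λ = (3·33² + 30)/(2·13) ≡ 7/26. 26⁻¹ ≡ 38 (mod 47), so λ ≡ 7·38 ≡ 31.
  x = λ² - 33 - 33 = 961 - 66 ≡ 2; y = λ·(33 - 2) - 13 ≡ 8. → (2, 8)
3P: (2, 8) + (33, 13). λ = (13 - 8)/(33 - 2) ≡ 5/31 mod 47. 31⁻¹ ≡ 44 (mod 47) since 31·44 = 1364 ≡ 1, so λ ≡ 32.
  x = λ² - 2 - 33 = 1024 - 35 ≡ 2; y = λ·(2 - 2) - 8 ≡ 39. → (2, 39)
4P: (2, 39) + (33, 13). λ = (13 - 39)/(33 - 2) ≡ 21/31 mod 47. 31⁻¹ ≡ 44 (mod 47), so λ ≡ 31.
  x = λ² - 2 - 33 = 961 - 35 ≡ 33; y = λ·(2 - 33) - 39 ≡ 34. → (33, 34)
5P: (33, 34) + (33, 13): same x and y₁ ≡ -y₂, so the sum is 𝒪.
5P = 𝒪, so the order is 5.

5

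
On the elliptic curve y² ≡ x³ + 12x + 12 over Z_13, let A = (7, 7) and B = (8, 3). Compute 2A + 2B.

(10, 12)

First 2A:
Repeated addition: build up to 2A.
2A: tangent at (7, 7): λ = (3·7² + 12)/(2·7) ≡ 3/1. 1⁻¹ ≡ 1 (mod 13) since 1·1 = 1 ≡ 1, so λ ≡ 3·1 ≡ 3.
  x = λ² - 7 - 7 = 9 - 14 ≡ 8; y = λ·(7 - 8) - 7 ≡ 3. → (8, 3)
2A = (8, 3).
Next 2B:
Repeated addition: build up to 2B.
2B: tangent at (8, 3): λ = (3·8² + 12)/(2·3) ≡ 9/6. 6⁻¹ ≡ 11 (mod 13) since 6·11 = 66 ≡ 1, so λ ≡ 9·11 ≡ 8.
  x = λ² - 8 - 8 = 64 - 16 ≡ 9; y = λ·(8 - 9) - 3 ≡ 2. → (9, 2)
2B = (9, 2).
Finally 2A + 2B:
(8, 3) + (9, 2). λ = (2 - 3)/(9 - 8) ≡ 12/1 mod 13. 1⁻¹ ≡ 1 (mod 13) since 1·1 = 1 ≡ 1, so λ ≡ 12.
  x = λ² - 8 - 9 = 144 - 17 ≡ 10; y = λ·(8 - 10) - 3 ≡ 12. → (10, 12)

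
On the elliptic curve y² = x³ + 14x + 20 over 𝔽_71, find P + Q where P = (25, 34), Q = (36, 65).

(42, 2)

(25, 34) + (36, 65). λ = (65 - 34)/(36 - 25) ≡ 31/11 mod 71. 11⁻¹ ≡ 13 (mod 71), so λ ≡ 48.
  x = λ² - 25 - 36 = 2304 - 61 ≡ 42; y = λ·(25 - 42) - 34 ≡ 2. → (42, 2)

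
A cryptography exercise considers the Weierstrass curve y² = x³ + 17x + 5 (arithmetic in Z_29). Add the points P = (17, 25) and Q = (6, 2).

(17, 25) + (6, 2). λ = (2 - 25)/(6 - 17) ≡ 6/18 mod 29. 18⁻¹ ≡ 21 (mod 29), so λ ≡ 10.
  x = λ² - 17 - 6 = 100 - 23 ≡ 19; y = λ·(17 - 19) - 25 ≡ 13. → (19, 13)

(19, 13)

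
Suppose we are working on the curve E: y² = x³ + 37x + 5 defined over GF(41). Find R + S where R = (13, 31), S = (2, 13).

(28, 19)

(13, 31) + (2, 13). λ = (13 - 31)/(2 - 13) ≡ 23/30 mod 41. 30⁻¹ ≡ 26 (mod 41), so λ ≡ 24.
  x = λ² - 13 - 2 = 576 - 15 ≡ 28; y = λ·(13 - 28) - 31 ≡ 19. → (28, 19)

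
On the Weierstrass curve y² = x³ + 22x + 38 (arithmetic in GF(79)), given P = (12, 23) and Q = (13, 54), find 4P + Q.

First 4P:
Double-and-add on 4 = (100)₂. Start with P = (12, 23) for the leading 1-bit.
double: tangent at (12, 23): λ = (3·12² + 22)/(2·23) ≡ 59/46. 46⁻¹ ≡ 67 (mod 79), so λ ≡ 59·67 ≡ 3.
  x = λ² - 12 - 12 = 9 - 24 ≡ 64; y = λ·(12 - 64) - 23 ≡ 58. → (64, 58)
double: tangent at (64, 58): λ = (3·64² + 22)/(2·58) ≡ 65/37. 37⁻¹ ≡ 47 (mod 79) since 37·47 = 1739 ≡ 1, so λ ≡ 65·47 ≡ 53.
  x = λ² - 64 - 64 = 2809 - 128 ≡ 74; y = λ·(64 - 74) - 58 ≡ 44. → (74, 44)
4P = (74, 44).
Finally 4P + Q:
(74, 44) + (13, 54). λ = (54 - 44)/(13 - 74) ≡ 10/18 mod 79. 18⁻¹ ≡ 22 (mod 79), so λ ≡ 62.
  x = λ² - 74 - 13 = 3844 - 87 ≡ 44; y = λ·(74 - 44) - 44 ≡ 78. → (44, 78)

(44, 78)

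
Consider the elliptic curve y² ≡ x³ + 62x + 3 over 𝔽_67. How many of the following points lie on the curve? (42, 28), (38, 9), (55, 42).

1

(42, 28): 28² ≡ 47, rhs ≡ 47 → on.
(38, 9): 9² ≡ 14, rhs ≡ 13 → off.
(55, 42): 42² ≡ 22, rhs ≡ 10 → off.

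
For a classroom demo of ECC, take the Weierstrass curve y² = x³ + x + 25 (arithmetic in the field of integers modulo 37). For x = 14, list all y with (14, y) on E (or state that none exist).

x³ + 1x + 25 = 2783 ≡ 8 (mod 37).
8 is a non-residue mod 37; no y exists.

none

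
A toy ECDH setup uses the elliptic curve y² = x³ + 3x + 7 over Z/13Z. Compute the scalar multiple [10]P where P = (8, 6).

Repeated addition: build up to 10P.
2P: tangent at (8, 6): λ = (3·8² + 3)/(2·6) ≡ 0/12. 12⁻¹ ≡ 12 (mod 13), so λ ≡ 0·12 ≡ 0.
  x = λ² - 8 - 8 = 0 - 16 ≡ 10; y = λ·(8 - 10) - 6 ≡ 7. → (10, 7)
3P: (10, 7) + (8, 6). λ = (6 - 7)/(8 - 10) ≡ 12/11 mod 13. 11⁻¹ ≡ 6 (mod 13), so λ ≡ 7.
  x = λ² - 10 - 8 = 49 - 18 ≡ 5; y = λ·(10 - 5) - 7 ≡ 2. → (5, 2)
4P: (5, 2) + (8, 6). λ = (6 - 2)/(8 - 5) ≡ 4/3 mod 13. 3⁻¹ ≡ 9 (mod 13) since 3·9 = 27 ≡ 1, so λ ≡ 10.
  x = λ² - 5 - 8 = 100 - 13 ≡ 9; y = λ·(5 - 9) - 2 ≡ 10. → (9, 10)
5P: (9, 10) + (8, 6). λ = (6 - 10)/(8 - 9) ≡ 9/12 mod 13. 12⁻¹ ≡ 12 (mod 13), so λ ≡ 4.
  x = λ² - 9 - 8 = 16 - 17 ≡ 12; y = λ·(9 - 12) - 10 ≡ 4. → (12, 4)
6P: (12, 4) + (8, 6). λ = (6 - 4)/(8 - 12) ≡ 2/9 mod 13. 9⁻¹ ≡ 3 (mod 13), so λ ≡ 6.
  x = λ² - 12 - 8 = 36 - 20 ≡ 3; y = λ·(12 - 3) - 4 ≡ 11. → (3, 11)
7P: (3, 11) + (8, 6). λ = (6 - 11)/(8 - 3) ≡ 8/5 mod 13. 5⁻¹ ≡ 8 (mod 13) since 5·8 = 40 ≡ 1, so λ ≡ 12.
  x = λ² - 3 - 8 = 144 - 11 ≡ 3; y = λ·(3 - 3) - 11 ≡ 2. → (3, 2)
8P: (3, 2) + (8, 6). λ = (6 - 2)/(8 - 3) ≡ 4/5 mod 13. 5⁻¹ ≡ 8 (mod 13) since 5·8 = 40 ≡ 1, so λ ≡ 6.
  x = λ² - 3 - 8 = 36 - 11 ≡ 12; y = λ·(3 - 12) - 2 ≡ 9. → (12, 9)
9P: (12, 9) + (8, 6). λ = (6 - 9)/(8 - 12) ≡ 10/9 mod 13. 9⁻¹ ≡ 3 (mod 13) since 9·3 = 27 ≡ 1, so λ ≡ 4.
  x = λ² - 12 - 8 = 16 - 20 ≡ 9; y = λ·(12 - 9) - 9 ≡ 3. → (9, 3)
10P: (9, 3) + (8, 6). λ = (6 - 3)/(8 - 9) ≡ 3/12 mod 13. 12⁻¹ ≡ 12 (mod 13) since 12·12 = 144 ≡ 1, so λ ≡ 10.
  x = λ² - 9 - 8 = 100 - 17 ≡ 5; y = λ·(9 - 5) - 3 ≡ 11. → (5, 11)

(5, 11)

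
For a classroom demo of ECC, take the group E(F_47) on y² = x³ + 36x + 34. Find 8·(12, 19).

Write Q = (12, 19).
Repeated addition: build up to 8Q.
2Q: tangent at (12, 19): λ = (3·12² + 36)/(2·19) ≡ 45/38. 38⁻¹ ≡ 26 (mod 47), so λ ≡ 45·26 ≡ 42.
  x = λ² - 12 - 12 = 1764 - 24 ≡ 1; y = λ·(12 - 1) - 19 ≡ 20. → (1, 20)
3Q: (1, 20) + (12, 19). λ = (19 - 20)/(12 - 1) ≡ 46/11 mod 47. 11⁻¹ ≡ 30 (mod 47) since 11·30 = 330 ≡ 1, so λ ≡ 17.
  x = λ² - 1 - 12 = 289 - 13 ≡ 41; y = λ·(1 - 41) - 20 ≡ 5. → (41, 5)
4Q: (41, 5) + (12, 19). λ = (19 - 5)/(12 - 41) ≡ 14/18 mod 47. 18⁻¹ ≡ 34 (mod 47) since 18·34 = 612 ≡ 1, so λ ≡ 6.
  x = λ² - 41 - 12 = 36 - 53 ≡ 30; y = λ·(41 - 30) - 5 ≡ 14. → (30, 14)
5Q: (30, 14) + (12, 19). λ = (19 - 14)/(12 - 30) ≡ 5/29 mod 47. 29⁻¹ ≡ 13 (mod 47) since 29·13 = 377 ≡ 1, so λ ≡ 18.
  x = λ² - 30 - 12 = 324 - 42 ≡ 0; y = λ·(30 - 0) - 14 ≡ 9. → (0, 9)
6Q: (0, 9) + (12, 19). λ = (19 - 9)/(12 - 0) ≡ 10/12 mod 47. 12⁻¹ ≡ 4 (mod 47) since 12·4 = 48 ≡ 1, so λ ≡ 40.
  x = λ² - 0 - 12 = 1600 - 12 ≡ 37; y = λ·(0 - 37) - 9 ≡ 15. → (37, 15)
7Q: (37, 15) + (12, 19). λ = (19 - 15)/(12 - 37) ≡ 4/22 mod 47. 22⁻¹ ≡ 15 (mod 47) since 22·15 = 330 ≡ 1, so λ ≡ 13.
  x = λ² - 37 - 12 = 169 - 49 ≡ 26; y = λ·(37 - 26) - 15 ≡ 34. → (26, 34)
8Q: (26, 34) + (12, 19). λ = (19 - 34)/(12 - 26) ≡ 32/33 mod 47. 33⁻¹ ≡ 10 (mod 47) since 33·10 = 330 ≡ 1, so λ ≡ 38.
  x = λ² - 26 - 12 = 1444 - 38 ≡ 43; y = λ·(26 - 43) - 34 ≡ 25. → (43, 25)

(43, 25)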